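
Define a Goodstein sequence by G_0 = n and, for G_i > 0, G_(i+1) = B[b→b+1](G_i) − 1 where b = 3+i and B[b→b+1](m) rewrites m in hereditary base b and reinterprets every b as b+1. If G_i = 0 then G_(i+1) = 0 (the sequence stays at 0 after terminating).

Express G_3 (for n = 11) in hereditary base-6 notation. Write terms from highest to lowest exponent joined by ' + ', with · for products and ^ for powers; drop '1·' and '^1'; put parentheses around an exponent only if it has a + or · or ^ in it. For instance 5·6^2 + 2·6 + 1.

5·6 + 5

(0) 11|_3 = 3^2 + 2 ↦ 4^2 + 2|_4 = 18 ⇒ 17
(1) 17|_4 = 4^2 + 1 ↦ 5^2 + 1|_5 = 26 ⇒ 25
(2) 25|_5 = 5^2 ↦ 6^2|_6 = 36 ⇒ 35
(3) 35|_6 = 5·6 + 5 ↦ 5·7 + 5|_7 = 40 ⇒ 39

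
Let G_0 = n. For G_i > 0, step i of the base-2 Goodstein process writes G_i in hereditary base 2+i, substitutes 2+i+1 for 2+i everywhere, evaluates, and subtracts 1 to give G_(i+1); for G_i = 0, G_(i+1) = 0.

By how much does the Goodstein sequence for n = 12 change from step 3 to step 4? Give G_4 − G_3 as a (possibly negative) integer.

12 —HB2→ 2^(2 + 1) + 2^2 —bump→ 3^(3 + 1) + 3^3 = 108 —(−1)→ 107
107 —HB3→ 3^(3 + 1) + 2·3^2 + 2·3 + 2 —bump→ 4^(4 + 1) + 2·4^2 + 2·4 + 2 = 1066 —(−1)→ 1065
1065 —HB4→ 4^(4 + 1) + 2·4^2 + 2·4 + 1 —bump→ 5^(5 + 1) + 2·5^2 + 2·5 + 1 = 15686 —(−1)→ 15685
15685 —HB5→ 5^(5 + 1) + 2·5^2 + 2·5 —bump→ 6^(6 + 1) + 2·6^2 + 2·6 = 280020 —(−1)→ 280019

264334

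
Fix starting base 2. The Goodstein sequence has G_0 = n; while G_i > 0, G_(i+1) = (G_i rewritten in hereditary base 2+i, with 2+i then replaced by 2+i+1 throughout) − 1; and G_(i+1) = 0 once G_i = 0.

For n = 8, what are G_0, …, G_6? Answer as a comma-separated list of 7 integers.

G_0 = 8. HB_2(8) = 2^(2 + 1). Bump = 81. G_1 = 80.
G_1 = 80. HB_3(80) = 2·3^3 + 2·3^2 + 2·3 + 2. Bump = 554. G_2 = 553.
G_2 = 553. HB_4(553) = 2·4^4 + 2·4^2 + 2·4 + 1. Bump = 6311. G_3 = 6310.
G_3 = 6310. HB_5(6310) = 2·5^5 + 2·5^2 + 2·5. Bump = 93396. G_4 = 93395.
G_4 = 93395. HB_6(93395) = 2·6^6 + 2·6^2 + 6 + 5. Bump = 1647196. G_5 = 1647195.
G_5 = 1647195. HB_7(1647195) = 2·7^7 + 2·7^2 + 7 + 4. Bump = 33554572. G_6 = 33554571.

8, 80, 553, 6310, 93395, 1647195, 33554571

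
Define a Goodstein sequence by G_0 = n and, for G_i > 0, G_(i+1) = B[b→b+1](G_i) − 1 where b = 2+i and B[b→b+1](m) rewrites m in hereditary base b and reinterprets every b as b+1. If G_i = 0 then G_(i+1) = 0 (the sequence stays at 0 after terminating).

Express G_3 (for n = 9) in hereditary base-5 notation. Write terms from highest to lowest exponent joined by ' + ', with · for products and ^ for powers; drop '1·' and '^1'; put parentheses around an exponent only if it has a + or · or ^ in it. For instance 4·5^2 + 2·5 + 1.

[0] 9 ≡ 2^(2 + 1) + 1 (base 2). Lift 3: 82. −1: 81.
[1] 81 ≡ 3^(3 + 1) (base 3). Lift 4: 1024. −1: 1023.
[2] 1023 ≡ 3·4^4 + 3·4^3 + 3·4^2 + 3·4 + 3 (base 4). Lift 5: 9843. −1: 9842.
[3] 9842 ≡ 3·5^5 + 3·5^3 + 3·5^2 + 3·5 + 2 (base 5). Lift 6: 140744. −1: 140743.

3·5^5 + 3·5^3 + 3·5^2 + 3·5 + 2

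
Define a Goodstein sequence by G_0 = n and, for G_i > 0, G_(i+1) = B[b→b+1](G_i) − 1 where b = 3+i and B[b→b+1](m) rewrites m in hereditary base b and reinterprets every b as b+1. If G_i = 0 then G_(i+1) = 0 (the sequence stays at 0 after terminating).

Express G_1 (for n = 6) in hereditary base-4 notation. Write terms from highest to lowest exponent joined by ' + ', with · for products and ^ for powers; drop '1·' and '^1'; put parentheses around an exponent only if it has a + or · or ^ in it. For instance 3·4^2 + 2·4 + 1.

4 + 3

G_0=6  [base 3] 2·3  →[3↦4]→  2·4 = 8  −1 ⇒ G_1=7
G_1=7  [base 4] 4 + 3  →[4↦5]→  5 + 3 = 8  −1 ⇒ G_2=7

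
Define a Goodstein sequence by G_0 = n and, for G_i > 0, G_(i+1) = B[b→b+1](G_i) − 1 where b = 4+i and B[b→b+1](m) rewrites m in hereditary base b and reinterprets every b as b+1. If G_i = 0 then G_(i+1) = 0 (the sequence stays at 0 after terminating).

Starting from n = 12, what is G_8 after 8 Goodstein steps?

step 0: 12 = 3·4; sub 5 for 4: 3·5; = 15; G_1 = 15−1 = 14
step 1: 14 = 2·5 + 4; sub 6 for 5: 2·6 + 4; = 16; G_2 = 16−1 = 15
step 2: 15 = 2·6 + 3; sub 7 for 6: 2·7 + 3; = 17; G_3 = 17−1 = 16
step 3: 16 = 2·7 + 2; sub 8 for 7: 2·8 + 2; = 18; G_4 = 18−1 = 17
step 4: 17 = 2·8 + 1; sub 9 for 8: 2·9 + 1; = 19; G_5 = 19−1 = 18
step 5: 18 = 2·9; sub 10 for 9: 2·10; = 20; G_6 = 20−1 = 19
step 6: 19 = 10 + 9; sub 11 for 10: 11 + 9; = 20; G_7 = 20−1 = 19
step 7: 19 = 11 + 8; sub 12 for 11: 12 + 8; = 20; G_8 = 20−1 = 19

19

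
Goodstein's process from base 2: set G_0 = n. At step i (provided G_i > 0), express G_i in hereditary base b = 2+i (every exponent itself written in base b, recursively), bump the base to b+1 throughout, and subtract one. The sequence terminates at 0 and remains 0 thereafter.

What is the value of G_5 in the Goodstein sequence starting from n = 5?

base 2: 5 = 2^2 + 1; at 3: 3^3 + 1 = 28; next = 27
base 3: 27 = 3^3; at 4: 4^4 = 256; next = 255
base 4: 255 = 3·4^3 + 3·4^2 + 3·4 + 3; at 5: 3·5^3 + 3·5^2 + 3·5 + 3 = 468; next = 467
base 5: 467 = 3·5^3 + 3·5^2 + 3·5 + 2; at 6: 3·6^3 + 3·6^2 + 3·6 + 2 = 776; next = 775
base 6: 775 = 3·6^3 + 3·6^2 + 3·6 + 1; at 7: 3·7^3 + 3·7^2 + 3·7 + 1 = 1198; next = 1197
base 7: 1197 = 3·7^3 + 3·7^2 + 3·7; at 8: 3·8^3 + 3·8^2 + 3·8 = 1752; next = 1751

1197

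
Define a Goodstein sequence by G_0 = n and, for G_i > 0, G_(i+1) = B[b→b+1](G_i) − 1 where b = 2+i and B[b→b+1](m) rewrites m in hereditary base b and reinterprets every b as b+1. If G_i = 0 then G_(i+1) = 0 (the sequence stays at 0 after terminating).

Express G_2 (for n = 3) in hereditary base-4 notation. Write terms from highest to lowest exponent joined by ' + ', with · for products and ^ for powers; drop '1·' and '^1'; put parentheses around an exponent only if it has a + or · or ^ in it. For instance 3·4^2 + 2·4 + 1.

3

base 2: 3 = 2 + 1; at 3: 3 + 1 = 4; next = 3
base 3: 3 = 3; at 4: 4 = 4; next = 3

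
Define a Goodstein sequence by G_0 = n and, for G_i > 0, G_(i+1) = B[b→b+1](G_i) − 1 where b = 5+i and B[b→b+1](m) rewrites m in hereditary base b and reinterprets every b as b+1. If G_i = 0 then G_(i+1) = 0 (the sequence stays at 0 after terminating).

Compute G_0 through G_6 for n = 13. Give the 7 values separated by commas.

13, 14, 15, 16, 17, 17, 17

13 —HB5→ 2·5 + 3 —bump→ 2·6 + 3 = 15 —(−1)→ 14
14 —HB6→ 2·6 + 2 —bump→ 2·7 + 2 = 16 —(−1)→ 15
15 —HB7→ 2·7 + 1 —bump→ 2·8 + 1 = 17 —(−1)→ 16
16 —HB8→ 2·8 —bump→ 2·9 = 18 —(−1)→ 17
17 —HB9→ 9 + 8 —bump→ 10 + 8 = 18 —(−1)→ 17
17 —HB10→ 10 + 7 —bump→ 11 + 7 = 18 —(−1)→ 17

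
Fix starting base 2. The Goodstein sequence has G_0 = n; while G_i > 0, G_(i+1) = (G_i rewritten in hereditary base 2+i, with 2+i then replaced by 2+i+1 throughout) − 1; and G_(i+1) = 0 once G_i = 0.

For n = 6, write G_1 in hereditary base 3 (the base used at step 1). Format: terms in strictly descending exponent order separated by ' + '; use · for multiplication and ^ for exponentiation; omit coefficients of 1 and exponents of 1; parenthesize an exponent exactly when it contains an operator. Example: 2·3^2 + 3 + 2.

3^3 + 2

G_0 = 6. HB_2(6) = 2^2 + 2. Bump = 30. G_1 = 29.
G_1 = 29. HB_3(29) = 3^3 + 2. Bump = 258. G_2 = 257.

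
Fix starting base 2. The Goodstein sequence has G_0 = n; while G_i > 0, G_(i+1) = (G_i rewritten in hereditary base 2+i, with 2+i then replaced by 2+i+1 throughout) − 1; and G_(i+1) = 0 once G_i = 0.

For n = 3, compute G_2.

(0) 3|_2 = 2 + 1 ↦ 3 + 1|_3 = 4 ⇒ 3
(1) 3|_3 = 3 ↦ 4|_4 = 4 ⇒ 3
(2) 3|_4 = 3 ↦ 3|_5 = 3 ⇒ 2

3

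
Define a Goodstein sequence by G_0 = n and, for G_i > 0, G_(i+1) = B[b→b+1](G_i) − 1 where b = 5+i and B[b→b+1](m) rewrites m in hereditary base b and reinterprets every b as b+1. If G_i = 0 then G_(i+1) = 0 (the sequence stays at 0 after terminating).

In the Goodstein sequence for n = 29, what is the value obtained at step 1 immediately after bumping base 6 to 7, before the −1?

52

step 0: 29 = 5^2 + 4; sub 6 for 5: 6^2 + 4; = 40; G_1 = 40−1 = 39
step 1: 39 = 6^2 + 3; sub 7 for 6: 7^2 + 3; = 52; G_2 = 52−1 = 51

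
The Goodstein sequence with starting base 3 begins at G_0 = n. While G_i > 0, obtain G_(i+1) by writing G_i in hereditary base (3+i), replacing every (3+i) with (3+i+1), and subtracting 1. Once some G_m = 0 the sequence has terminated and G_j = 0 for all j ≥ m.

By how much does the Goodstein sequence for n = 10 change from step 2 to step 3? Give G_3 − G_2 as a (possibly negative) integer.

3

G_0=10  [base 3] 3^2 + 1  →[3↦4]→  4^2 + 1 = 17  −1 ⇒ G_1=16
G_1=16  [base 4] 4^2  →[4↦5]→  5^2 = 25  −1 ⇒ G_2=24
G_2=24  [base 5] 4·5 + 4  →[5↦6]→  4·6 + 4 = 28  −1 ⇒ G_3=27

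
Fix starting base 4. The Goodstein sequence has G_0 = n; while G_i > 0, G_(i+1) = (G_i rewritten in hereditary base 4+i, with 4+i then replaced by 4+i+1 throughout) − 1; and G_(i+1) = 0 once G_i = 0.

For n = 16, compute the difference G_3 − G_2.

(0) 16|_4 = 4^2 ↦ 5^2|_5 = 25 ⇒ 24
(1) 24|_5 = 4·5 + 4 ↦ 4·6 + 4|_6 = 28 ⇒ 27
(2) 27|_6 = 4·6 + 3 ↦ 4·7 + 3|_7 = 31 ⇒ 30

3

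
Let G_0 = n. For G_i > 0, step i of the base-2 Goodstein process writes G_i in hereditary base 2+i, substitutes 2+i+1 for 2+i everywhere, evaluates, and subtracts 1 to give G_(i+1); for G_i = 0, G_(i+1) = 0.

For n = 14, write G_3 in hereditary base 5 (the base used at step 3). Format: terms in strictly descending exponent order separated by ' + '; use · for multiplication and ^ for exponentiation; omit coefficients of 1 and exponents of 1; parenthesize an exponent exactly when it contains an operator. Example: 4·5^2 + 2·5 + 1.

5^(5 + 1) + 5^5

G_0=14  [base 2] 2^(2 + 1) + 2^2 + 2  →[2↦3]→  3^(3 + 1) + 3^3 + 3 = 111  −1 ⇒ G_1=110
G_1=110  [base 3] 3^(3 + 1) + 3^3 + 2  →[3↦4]→  4^(4 + 1) + 4^4 + 2 = 1282  −1 ⇒ G_2=1281
G_2=1281  [base 4] 4^(4 + 1) + 4^4 + 1  →[4↦5]→  5^(5 + 1) + 5^5 + 1 = 18751  −1 ⇒ G_3=18750
G_3=18750  [base 5] 5^(5 + 1) + 5^5  →[5↦6]→  6^(6 + 1) + 6^6 = 326592  −1 ⇒ G_4=326591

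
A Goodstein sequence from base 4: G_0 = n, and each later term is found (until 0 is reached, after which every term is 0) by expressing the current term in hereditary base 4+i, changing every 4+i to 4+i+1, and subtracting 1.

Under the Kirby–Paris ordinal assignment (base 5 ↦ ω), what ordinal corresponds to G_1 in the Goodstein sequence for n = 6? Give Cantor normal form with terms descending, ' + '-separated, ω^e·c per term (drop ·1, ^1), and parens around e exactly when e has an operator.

ω + 1

step 0: 6 = 4 + 2; sub 5 for 4: 5 + 2; = 7; G_1 = 7−1 = 6
step 1: 6 = 5 + 1; sub 6 for 5: 6 + 1; = 7; G_2 = 7−1 = 6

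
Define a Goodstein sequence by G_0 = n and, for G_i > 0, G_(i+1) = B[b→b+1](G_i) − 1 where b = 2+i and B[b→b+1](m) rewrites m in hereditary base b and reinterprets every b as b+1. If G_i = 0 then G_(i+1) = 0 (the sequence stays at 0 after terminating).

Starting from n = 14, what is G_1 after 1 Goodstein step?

step 0: 14 = 2^(2 + 1) + 2^2 + 2; sub 3 for 2: 3^(3 + 1) + 3^3 + 3; = 111; G_1 = 111−1 = 110
step 1: 110 = 3^(3 + 1) + 3^3 + 2; sub 4 for 3: 4^(4 + 1) + 4^4 + 2; = 1282; G_2 = 1282−1 = 1281

110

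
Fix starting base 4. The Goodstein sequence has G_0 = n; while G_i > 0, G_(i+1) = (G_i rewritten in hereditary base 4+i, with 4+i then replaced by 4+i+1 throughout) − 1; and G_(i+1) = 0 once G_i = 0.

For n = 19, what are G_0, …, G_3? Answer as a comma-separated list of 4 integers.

19 —HB4→ 4^2 + 3 —bump→ 5^2 + 3 = 28 —(−1)→ 27
27 —HB5→ 5^2 + 2 —bump→ 6^2 + 2 = 38 —(−1)→ 37
37 —HB6→ 6^2 + 1 —bump→ 7^2 + 1 = 50 —(−1)→ 49

19, 27, 37, 49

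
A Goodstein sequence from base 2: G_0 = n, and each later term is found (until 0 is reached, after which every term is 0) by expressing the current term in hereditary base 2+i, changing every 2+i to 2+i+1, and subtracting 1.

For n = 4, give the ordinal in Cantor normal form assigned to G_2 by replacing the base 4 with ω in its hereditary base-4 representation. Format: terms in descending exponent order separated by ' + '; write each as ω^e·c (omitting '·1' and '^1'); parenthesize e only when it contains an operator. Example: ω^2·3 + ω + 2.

ω^2·2 + ω·2 + 1

[0] 4 ≡ 2^2 (base 2). Lift 3: 27. −1: 26.
[1] 26 ≡ 2·3^2 + 2·3 + 2 (base 3). Lift 4: 42. −1: 41.
[2] 41 ≡ 2·4^2 + 2·4 + 1 (base 4). Lift 5: 61. −1: 60.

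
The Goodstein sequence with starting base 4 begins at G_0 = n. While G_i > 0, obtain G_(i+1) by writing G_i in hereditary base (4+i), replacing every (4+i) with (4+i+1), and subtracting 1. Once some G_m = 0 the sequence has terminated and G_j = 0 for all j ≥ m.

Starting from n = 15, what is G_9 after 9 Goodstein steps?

28

[0] 15 ≡ 3·4 + 3 (base 4). Lift 5: 18. −1: 17.
[1] 17 ≡ 3·5 + 2 (base 5). Lift 6: 20. −1: 19.
[2] 19 ≡ 3·6 + 1 (base 6). Lift 7: 22. −1: 21.
[3] 21 ≡ 3·7 (base 7). Lift 8: 24. −1: 23.
[4] 23 ≡ 2·8 + 7 (base 8). Lift 9: 25. −1: 24.
[5] 24 ≡ 2·9 + 6 (base 9). Lift 10: 26. −1: 25.
[6] 25 ≡ 2·10 + 5 (base 10). Lift 11: 27. −1: 26.
[7] 26 ≡ 2·11 + 4 (base 11). Lift 12: 28. −1: 27.
[8] 27 ≡ 2·12 + 3 (base 12). Lift 13: 29. −1: 28.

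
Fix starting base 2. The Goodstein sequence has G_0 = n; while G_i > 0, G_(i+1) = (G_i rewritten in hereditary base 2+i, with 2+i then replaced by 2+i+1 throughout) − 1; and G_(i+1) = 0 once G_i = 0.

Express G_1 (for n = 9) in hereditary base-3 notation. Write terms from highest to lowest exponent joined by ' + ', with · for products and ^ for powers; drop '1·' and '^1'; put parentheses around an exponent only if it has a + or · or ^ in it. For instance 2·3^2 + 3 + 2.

i=0: 9 = 2^(2 + 1) + 1 (b=2); 2→3: 3^(3 + 1) + 1 = 82; 82−1 = 81
i=1: 81 = 3^(3 + 1) (b=3); 3→4: 4^(4 + 1) = 1024; 1024−1 = 1023

3^(3 + 1)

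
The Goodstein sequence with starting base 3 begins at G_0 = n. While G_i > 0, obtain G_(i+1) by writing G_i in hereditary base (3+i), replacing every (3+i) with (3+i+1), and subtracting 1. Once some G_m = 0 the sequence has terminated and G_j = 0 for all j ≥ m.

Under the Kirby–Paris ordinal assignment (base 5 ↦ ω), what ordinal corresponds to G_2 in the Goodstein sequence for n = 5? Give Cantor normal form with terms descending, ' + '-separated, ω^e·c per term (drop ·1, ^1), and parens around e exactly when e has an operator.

ω

(0) 5|_3 = 3 + 2 ↦ 4 + 2|_4 = 6 ⇒ 5
(1) 5|_4 = 4 + 1 ↦ 5 + 1|_5 = 6 ⇒ 5
(2) 5|_5 = 5 ↦ 6|_6 = 6 ⇒ 5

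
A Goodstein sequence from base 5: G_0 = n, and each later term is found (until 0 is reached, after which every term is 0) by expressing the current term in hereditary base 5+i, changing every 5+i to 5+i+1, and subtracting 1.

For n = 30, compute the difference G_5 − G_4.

18

G_0 = 30. HB_5(30) = 5^2 + 5. Bump = 42. G_1 = 41.
G_1 = 41. HB_6(41) = 6^2 + 5. Bump = 54. G_2 = 53.
G_2 = 53. HB_7(53) = 7^2 + 4. Bump = 68. G_3 = 67.
G_3 = 67. HB_8(67) = 8^2 + 3. Bump = 84. G_4 = 83.
G_4 = 83. HB_9(83) = 9^2 + 2. Bump = 102. G_5 = 101.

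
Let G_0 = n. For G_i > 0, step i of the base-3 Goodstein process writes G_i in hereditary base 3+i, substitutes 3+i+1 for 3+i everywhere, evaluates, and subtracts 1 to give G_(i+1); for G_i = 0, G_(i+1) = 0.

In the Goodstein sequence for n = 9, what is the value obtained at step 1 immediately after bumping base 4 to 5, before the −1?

18

[0] 9 ≡ 3^2 (base 3). Lift 4: 16. −1: 15.
[1] 15 ≡ 3·4 + 3 (base 4). Lift 5: 18. −1: 17.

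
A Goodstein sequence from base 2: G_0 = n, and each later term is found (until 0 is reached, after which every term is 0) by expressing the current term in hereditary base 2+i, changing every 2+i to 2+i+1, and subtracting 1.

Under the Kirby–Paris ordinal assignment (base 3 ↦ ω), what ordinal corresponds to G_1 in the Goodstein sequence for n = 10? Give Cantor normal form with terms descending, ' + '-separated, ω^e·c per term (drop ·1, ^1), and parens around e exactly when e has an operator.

ω^(ω + 1) + 2

step 0: 10 = 2^(2 + 1) + 2; sub 3 for 2: 3^(3 + 1) + 3; = 84; G_1 = 84−1 = 83
step 1: 83 = 3^(3 + 1) + 2; sub 4 for 3: 4^(4 + 1) + 2; = 1026; G_2 = 1026−1 = 1025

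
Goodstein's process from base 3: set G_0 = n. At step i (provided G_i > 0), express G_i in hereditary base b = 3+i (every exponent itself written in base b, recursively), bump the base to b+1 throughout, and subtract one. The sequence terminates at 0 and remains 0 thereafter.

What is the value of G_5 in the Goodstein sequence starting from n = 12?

12 —HB3→ 3^2 + 3 —bump→ 4^2 + 4 = 20 —(−1)→ 19
19 —HB4→ 4^2 + 3 —bump→ 5^2 + 3 = 28 —(−1)→ 27
27 —HB5→ 5^2 + 2 —bump→ 6^2 + 2 = 38 —(−1)→ 37
37 —HB6→ 6^2 + 1 —bump→ 7^2 + 1 = 50 —(−1)→ 49
49 —HB7→ 7^2 —bump→ 8^2 = 64 —(−1)→ 63
63 —HB8→ 7·8 + 7 —bump→ 7·9 + 7 = 70 —(−1)→ 69

63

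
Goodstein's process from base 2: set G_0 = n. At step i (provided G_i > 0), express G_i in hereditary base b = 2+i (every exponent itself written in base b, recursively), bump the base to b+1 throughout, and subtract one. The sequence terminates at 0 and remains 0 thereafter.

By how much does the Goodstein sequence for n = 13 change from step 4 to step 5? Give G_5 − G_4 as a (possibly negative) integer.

5485287

13 —HB2→ 2^(2 + 1) + 2^2 + 1 —bump→ 3^(3 + 1) + 3^3 + 1 = 109 —(−1)→ 108
108 —HB3→ 3^(3 + 1) + 3^3 —bump→ 4^(4 + 1) + 4^4 = 1280 —(−1)→ 1279
1279 —HB4→ 4^(4 + 1) + 3·4^3 + 3·4^2 + 3·4 + 3 —bump→ 5^(5 + 1) + 3·5^3 + 3·5^2 + 3·5 + 3 = 16093 —(−1)→ 16092
16092 —HB5→ 5^(5 + 1) + 3·5^3 + 3·5^2 + 3·5 + 2 —bump→ 6^(6 + 1) + 3·6^3 + 3·6^2 + 3·6 + 2 = 280712 —(−1)→ 280711
280711 —HB6→ 6^(6 + 1) + 3·6^3 + 3·6^2 + 3·6 + 1 —bump→ 7^(7 + 1) + 3·7^3 + 3·7^2 + 3·7 + 1 = 5765999 —(−1)→ 5765998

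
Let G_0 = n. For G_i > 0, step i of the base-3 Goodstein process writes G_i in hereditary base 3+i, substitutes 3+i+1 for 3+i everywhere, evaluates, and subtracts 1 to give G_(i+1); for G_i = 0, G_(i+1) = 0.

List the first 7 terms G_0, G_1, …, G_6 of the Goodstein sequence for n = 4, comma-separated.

4, 4, 4, 3, 2, 1, 0

(0) 4|_3 = 3 + 1 ↦ 4 + 1|_4 = 5 ⇒ 4
(1) 4|_4 = 4 ↦ 5|_5 = 5 ⇒ 4
(2) 4|_5 = 4 ↦ 4|_6 = 4 ⇒ 3
(3) 3|_6 = 3 ↦ 3|_7 = 3 ⇒ 2
(4) 2|_7 = 2 ↦ 2|_8 = 2 ⇒ 1
(5) 1|_8 = 1 ↦ 1|_9 = 1 ⇒ 0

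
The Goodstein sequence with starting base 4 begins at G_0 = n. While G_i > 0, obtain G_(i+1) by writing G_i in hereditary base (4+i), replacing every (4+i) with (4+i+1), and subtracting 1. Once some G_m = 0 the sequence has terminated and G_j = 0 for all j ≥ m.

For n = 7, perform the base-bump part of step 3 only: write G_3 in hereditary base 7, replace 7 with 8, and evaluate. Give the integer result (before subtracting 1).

8

7 —HB4→ 4 + 3 —bump→ 5 + 3 = 8 —(−1)→ 7
7 —HB5→ 5 + 2 —bump→ 6 + 2 = 8 —(−1)→ 7
7 —HB6→ 6 + 1 —bump→ 7 + 1 = 8 —(−1)→ 7
7 —HB7→ 7 —bump→ 8 = 8 —(−1)→ 7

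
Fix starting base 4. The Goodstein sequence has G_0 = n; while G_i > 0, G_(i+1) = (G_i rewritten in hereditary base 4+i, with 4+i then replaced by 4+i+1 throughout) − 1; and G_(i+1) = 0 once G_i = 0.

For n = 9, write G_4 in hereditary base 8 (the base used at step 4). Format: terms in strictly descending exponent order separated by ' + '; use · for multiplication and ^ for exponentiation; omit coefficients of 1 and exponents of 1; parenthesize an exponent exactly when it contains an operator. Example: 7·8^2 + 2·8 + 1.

8 + 3

G_0=9  [base 4] 2·4 + 1  →[4↦5]→  2·5 + 1 = 11  −1 ⇒ G_1=10
G_1=10  [base 5] 2·5  →[5↦6]→  2·6 = 12  −1 ⇒ G_2=11
G_2=11  [base 6] 6 + 5  →[6↦7]→  7 + 5 = 12  −1 ⇒ G_3=11
G_3=11  [base 7] 7 + 4  →[7↦8]→  8 + 4 = 12  −1 ⇒ G_4=11
G_4=11  [base 8] 8 + 3  →[8↦9]→  9 + 3 = 12  −1 ⇒ G_5=11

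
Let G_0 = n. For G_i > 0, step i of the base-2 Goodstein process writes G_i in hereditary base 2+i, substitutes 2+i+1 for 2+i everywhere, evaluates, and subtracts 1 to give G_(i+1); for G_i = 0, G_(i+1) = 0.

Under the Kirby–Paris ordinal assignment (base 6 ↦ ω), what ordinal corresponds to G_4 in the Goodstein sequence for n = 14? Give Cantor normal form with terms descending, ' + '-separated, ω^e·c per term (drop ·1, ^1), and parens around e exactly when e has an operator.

ω^(ω + 1) + ω^5·5 + ω^4·5 + ω^3·5 + ω^2·5 + ω·5 + 5

G_0=14  [base 2] 2^(2 + 1) + 2^2 + 2  →[2↦3]→  3^(3 + 1) + 3^3 + 3 = 111  −1 ⇒ G_1=110
G_1=110  [base 3] 3^(3 + 1) + 3^3 + 2  →[3↦4]→  4^(4 + 1) + 4^4 + 2 = 1282  −1 ⇒ G_2=1281
G_2=1281  [base 4] 4^(4 + 1) + 4^4 + 1  →[4↦5]→  5^(5 + 1) + 5^5 + 1 = 18751  −1 ⇒ G_3=18750
G_3=18750  [base 5] 5^(5 + 1) + 5^5  →[5↦6]→  6^(6 + 1) + 6^6 = 326592  −1 ⇒ G_4=326591
G_4=326591  [base 6] 6^(6 + 1) + 5·6^5 + 5·6^4 + 5·6^3 + 5·6^2 + 5·6 + 5  →[6↦7]→  7^(7 + 1) + 5·7^5 + 5·7^4 + 5·7^3 + 5·7^2 + 5·7 + 5 = 5862841  −1 ⇒ G_5=5862840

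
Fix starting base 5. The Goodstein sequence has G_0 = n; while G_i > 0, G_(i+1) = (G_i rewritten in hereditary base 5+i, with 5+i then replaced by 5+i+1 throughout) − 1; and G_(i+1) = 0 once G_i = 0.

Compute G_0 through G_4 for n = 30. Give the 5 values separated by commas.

step 0: 30 = 5^2 + 5; sub 6 for 5: 6^2 + 6; = 42; G_1 = 42−1 = 41
step 1: 41 = 6^2 + 5; sub 7 for 6: 7^2 + 5; = 54; G_2 = 54−1 = 53
step 2: 53 = 7^2 + 4; sub 8 for 7: 8^2 + 4; = 68; G_3 = 68−1 = 67
step 3: 67 = 8^2 + 3; sub 9 for 8: 9^2 + 3; = 84; G_4 = 84−1 = 83

30, 41, 53, 67, 83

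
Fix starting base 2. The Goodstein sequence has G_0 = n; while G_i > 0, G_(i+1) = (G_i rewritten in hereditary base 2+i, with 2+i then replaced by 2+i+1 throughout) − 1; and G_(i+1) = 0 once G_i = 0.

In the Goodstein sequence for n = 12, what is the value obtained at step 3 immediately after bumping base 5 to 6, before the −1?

12 —HB2→ 2^(2 + 1) + 2^2 —bump→ 3^(3 + 1) + 3^3 = 108 —(−1)→ 107
107 —HB3→ 3^(3 + 1) + 2·3^2 + 2·3 + 2 —bump→ 4^(4 + 1) + 2·4^2 + 2·4 + 2 = 1066 —(−1)→ 1065
1065 —HB4→ 4^(4 + 1) + 2·4^2 + 2·4 + 1 —bump→ 5^(5 + 1) + 2·5^2 + 2·5 + 1 = 15686 —(−1)→ 15685
15685 —HB5→ 5^(5 + 1) + 2·5^2 + 2·5 —bump→ 6^(6 + 1) + 2·6^2 + 2·6 = 280020 —(−1)→ 280019

280020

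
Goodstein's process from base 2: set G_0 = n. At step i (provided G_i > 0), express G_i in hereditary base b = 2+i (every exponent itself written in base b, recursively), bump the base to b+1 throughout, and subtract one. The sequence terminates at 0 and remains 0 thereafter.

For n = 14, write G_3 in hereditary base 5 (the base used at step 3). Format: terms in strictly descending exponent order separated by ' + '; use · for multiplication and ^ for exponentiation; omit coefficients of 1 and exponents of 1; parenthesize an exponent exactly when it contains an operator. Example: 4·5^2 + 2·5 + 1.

5^(5 + 1) + 5^5

step 0: 14 = 2^(2 + 1) + 2^2 + 2; sub 3 for 2: 3^(3 + 1) + 3^3 + 3; = 111; G_1 = 111−1 = 110
step 1: 110 = 3^(3 + 1) + 3^3 + 2; sub 4 for 3: 4^(4 + 1) + 4^4 + 2; = 1282; G_2 = 1282−1 = 1281
step 2: 1281 = 4^(4 + 1) + 4^4 + 1; sub 5 for 4: 5^(5 + 1) + 5^5 + 1; = 18751; G_3 = 18751−1 = 18750
step 3: 18750 = 5^(5 + 1) + 5^5; sub 6 for 5: 6^(6 + 1) + 6^6; = 326592; G_4 = 326592−1 = 326591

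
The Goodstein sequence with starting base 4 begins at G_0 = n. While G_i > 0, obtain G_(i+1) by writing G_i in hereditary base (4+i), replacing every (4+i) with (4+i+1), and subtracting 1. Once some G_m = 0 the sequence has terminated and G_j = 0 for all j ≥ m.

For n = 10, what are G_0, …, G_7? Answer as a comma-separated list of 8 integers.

[0] 10 ≡ 2·4 + 2 (base 4). Lift 5: 12. −1: 11.
[1] 11 ≡ 2·5 + 1 (base 5). Lift 6: 13. −1: 12.
[2] 12 ≡ 2·6 (base 6). Lift 7: 14. −1: 13.
[3] 13 ≡ 7 + 6 (base 7). Lift 8: 14. −1: 13.
[4] 13 ≡ 8 + 5 (base 8). Lift 9: 14. −1: 13.
[5] 13 ≡ 9 + 4 (base 9). Lift 10: 14. −1: 13.
[6] 13 ≡ 10 + 3 (base 10). Lift 11: 14. −1: 13.

10, 11, 12, 13, 13, 13, 13, 13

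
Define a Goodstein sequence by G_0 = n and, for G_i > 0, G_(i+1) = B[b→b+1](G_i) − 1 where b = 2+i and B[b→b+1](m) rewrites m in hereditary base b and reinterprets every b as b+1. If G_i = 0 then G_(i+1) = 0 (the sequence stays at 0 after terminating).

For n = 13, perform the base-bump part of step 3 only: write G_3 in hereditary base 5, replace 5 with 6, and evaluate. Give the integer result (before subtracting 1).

280712

base 2: 13 = 2^(2 + 1) + 2^2 + 1; at 3: 3^(3 + 1) + 3^3 + 1 = 109; next = 108
base 3: 108 = 3^(3 + 1) + 3^3; at 4: 4^(4 + 1) + 4^4 = 1280; next = 1279
base 4: 1279 = 4^(4 + 1) + 3·4^3 + 3·4^2 + 3·4 + 3; at 5: 5^(5 + 1) + 3·5^3 + 3·5^2 + 3·5 + 3 = 16093; next = 16092
base 5: 16092 = 5^(5 + 1) + 3·5^3 + 3·5^2 + 3·5 + 2; at 6: 6^(6 + 1) + 3·6^3 + 3·6^2 + 3·6 + 2 = 280712; next = 280711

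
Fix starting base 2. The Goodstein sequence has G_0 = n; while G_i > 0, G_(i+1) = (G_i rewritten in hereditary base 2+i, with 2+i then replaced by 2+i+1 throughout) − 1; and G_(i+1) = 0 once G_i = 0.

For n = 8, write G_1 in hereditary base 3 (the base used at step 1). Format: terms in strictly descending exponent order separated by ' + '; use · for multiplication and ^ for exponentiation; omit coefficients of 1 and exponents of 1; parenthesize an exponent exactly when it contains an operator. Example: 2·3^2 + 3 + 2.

step 0: 8 = 2^(2 + 1); sub 3 for 2: 3^(3 + 1); = 81; G_1 = 81−1 = 80
step 1: 80 = 2·3^3 + 2·3^2 + 2·3 + 2; sub 4 for 3: 2·4^4 + 2·4^2 + 2·4 + 2; = 554; G_2 = 554−1 = 553

2·3^3 + 2·3^2 + 2·3 + 2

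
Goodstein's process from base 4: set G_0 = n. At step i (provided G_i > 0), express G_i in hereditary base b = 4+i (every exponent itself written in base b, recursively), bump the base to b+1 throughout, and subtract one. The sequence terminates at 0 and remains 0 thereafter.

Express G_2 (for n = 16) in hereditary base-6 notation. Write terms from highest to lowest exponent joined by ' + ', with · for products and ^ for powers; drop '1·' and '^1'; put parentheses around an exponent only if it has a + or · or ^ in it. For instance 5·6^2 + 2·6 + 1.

[0] 16 ≡ 4^2 (base 4). Lift 5: 25. −1: 24.
[1] 24 ≡ 4·5 + 4 (base 5). Lift 6: 28. −1: 27.

4·6 + 3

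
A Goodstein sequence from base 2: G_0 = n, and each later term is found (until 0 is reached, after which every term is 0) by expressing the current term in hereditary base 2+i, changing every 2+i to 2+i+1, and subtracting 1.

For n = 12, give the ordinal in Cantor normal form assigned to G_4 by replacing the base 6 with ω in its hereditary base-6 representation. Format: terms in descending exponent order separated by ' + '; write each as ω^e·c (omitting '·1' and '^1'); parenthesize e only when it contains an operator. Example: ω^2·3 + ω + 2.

(0) 12|_2 = 2^(2 + 1) + 2^2 ↦ 3^(3 + 1) + 3^3|_3 = 108 ⇒ 107
(1) 107|_3 = 3^(3 + 1) + 2·3^2 + 2·3 + 2 ↦ 4^(4 + 1) + 2·4^2 + 2·4 + 2|_4 = 1066 ⇒ 1065
(2) 1065|_4 = 4^(4 + 1) + 2·4^2 + 2·4 + 1 ↦ 5^(5 + 1) + 2·5^2 + 2·5 + 1|_5 = 15686 ⇒ 15685
(3) 15685|_5 = 5^(5 + 1) + 2·5^2 + 2·5 ↦ 6^(6 + 1) + 2·6^2 + 2·6|_6 = 280020 ⇒ 280019
(4) 280019|_6 = 6^(6 + 1) + 2·6^2 + 6 + 5 ↦ 7^(7 + 1) + 2·7^2 + 7 + 5|_7 = 5764911 ⇒ 5764910

ω^(ω + 1) + ω^2·2 + ω + 5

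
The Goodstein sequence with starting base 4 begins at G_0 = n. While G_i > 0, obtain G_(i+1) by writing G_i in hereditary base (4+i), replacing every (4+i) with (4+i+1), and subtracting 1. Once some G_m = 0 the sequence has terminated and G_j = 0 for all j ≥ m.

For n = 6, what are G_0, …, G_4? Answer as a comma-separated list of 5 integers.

step 0: 6 = 4 + 2; sub 5 for 4: 5 + 2; = 7; G_1 = 7−1 = 6
step 1: 6 = 5 + 1; sub 6 for 5: 6 + 1; = 7; G_2 = 7−1 = 6
step 2: 6 = 6; sub 7 for 6: 7; = 7; G_3 = 7−1 = 6
step 3: 6 = 6; sub 8 for 7: 6; = 6; G_4 = 6−1 = 5

6, 6, 6, 6, 5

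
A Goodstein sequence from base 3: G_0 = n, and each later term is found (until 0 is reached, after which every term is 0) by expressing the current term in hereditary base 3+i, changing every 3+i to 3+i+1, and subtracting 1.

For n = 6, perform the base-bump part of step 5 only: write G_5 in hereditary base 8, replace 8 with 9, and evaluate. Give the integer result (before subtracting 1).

7

G_0 = 6. HB_3(6) = 2·3. Bump = 8. G_1 = 7.
G_1 = 7. HB_4(7) = 4 + 3. Bump = 8. G_2 = 7.
G_2 = 7. HB_5(7) = 5 + 2. Bump = 8. G_3 = 7.
G_3 = 7. HB_6(7) = 6 + 1. Bump = 8. G_4 = 7.
G_4 = 7. HB_7(7) = 7. Bump = 8. G_5 = 7.
G_5 = 7. HB_8(7) = 7. Bump = 7. G_6 = 6.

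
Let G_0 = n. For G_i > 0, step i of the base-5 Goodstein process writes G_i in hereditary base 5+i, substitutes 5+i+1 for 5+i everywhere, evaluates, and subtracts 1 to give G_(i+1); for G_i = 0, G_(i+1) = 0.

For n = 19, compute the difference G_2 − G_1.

2

base 5: 19 = 3·5 + 4; at 6: 3·6 + 4 = 22; next = 21
base 6: 21 = 3·6 + 3; at 7: 3·7 + 3 = 24; next = 23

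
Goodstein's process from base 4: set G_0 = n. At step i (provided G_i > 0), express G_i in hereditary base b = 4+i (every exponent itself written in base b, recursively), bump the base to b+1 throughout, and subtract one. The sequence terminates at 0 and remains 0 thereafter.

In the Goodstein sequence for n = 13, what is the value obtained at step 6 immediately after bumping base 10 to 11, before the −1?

G_0 = 13. HB_4(13) = 3·4 + 1. Bump = 16. G_1 = 15.
G_1 = 15. HB_5(15) = 3·5. Bump = 18. G_2 = 17.
G_2 = 17. HB_6(17) = 2·6 + 5. Bump = 19. G_3 = 18.
G_3 = 18. HB_7(18) = 2·7 + 4. Bump = 20. G_4 = 19.
G_4 = 19. HB_8(19) = 2·8 + 3. Bump = 21. G_5 = 20.
G_5 = 20. HB_9(20) = 2·9 + 2. Bump = 22. G_6 = 21.
G_6 = 21. HB_10(21) = 2·10 + 1. Bump = 23. G_7 = 22.

23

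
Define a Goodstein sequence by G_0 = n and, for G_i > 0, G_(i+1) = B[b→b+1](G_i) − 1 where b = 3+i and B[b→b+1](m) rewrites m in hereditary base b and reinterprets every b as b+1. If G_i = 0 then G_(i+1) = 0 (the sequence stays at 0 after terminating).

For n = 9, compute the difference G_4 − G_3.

i=0: 9 = 3^2 (b=3); 3→4: 4^2 = 16; 16−1 = 15
i=1: 15 = 3·4 + 3 (b=4); 4→5: 3·5 + 3 = 18; 18−1 = 17
i=2: 17 = 3·5 + 2 (b=5); 5→6: 3·6 + 2 = 20; 20−1 = 19
i=3: 19 = 3·6 + 1 (b=6); 6→7: 3·7 + 1 = 22; 22−1 = 21

2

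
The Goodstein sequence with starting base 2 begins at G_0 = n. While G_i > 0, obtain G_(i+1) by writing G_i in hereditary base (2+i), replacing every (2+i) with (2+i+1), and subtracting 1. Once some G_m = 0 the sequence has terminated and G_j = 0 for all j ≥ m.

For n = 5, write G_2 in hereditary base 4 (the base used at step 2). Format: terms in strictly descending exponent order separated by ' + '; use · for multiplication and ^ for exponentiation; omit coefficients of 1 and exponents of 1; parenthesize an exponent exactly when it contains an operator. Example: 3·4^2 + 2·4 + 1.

step 0: 5 = 2^2 + 1; sub 3 for 2: 3^3 + 1; = 28; G_1 = 28−1 = 27
step 1: 27 = 3^3; sub 4 for 3: 4^4; = 256; G_2 = 256−1 = 255
step 2: 255 = 3·4^3 + 3·4^2 + 3·4 + 3; sub 5 for 4: 3·5^3 + 3·5^2 + 3·5 + 3; = 468; G_3 = 468−1 = 467

3·4^3 + 3·4^2 + 3·4 + 3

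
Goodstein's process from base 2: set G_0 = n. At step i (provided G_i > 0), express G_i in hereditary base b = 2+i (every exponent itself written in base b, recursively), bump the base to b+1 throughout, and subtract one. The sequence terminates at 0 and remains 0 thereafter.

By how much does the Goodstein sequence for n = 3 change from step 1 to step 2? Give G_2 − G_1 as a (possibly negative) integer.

G_0 = 3. HB_2(3) = 2 + 1. Bump = 4. G_1 = 3.
G_1 = 3. HB_3(3) = 3. Bump = 4. G_2 = 3.

0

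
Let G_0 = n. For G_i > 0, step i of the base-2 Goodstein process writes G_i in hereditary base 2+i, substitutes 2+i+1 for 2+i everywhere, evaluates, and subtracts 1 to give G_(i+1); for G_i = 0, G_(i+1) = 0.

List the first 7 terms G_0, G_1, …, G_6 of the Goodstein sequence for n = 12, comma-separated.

12, 107, 1065, 15685, 280019, 5764910, 134217867

i=0: 12 = 2^(2 + 1) + 2^2 (b=2); 2→3: 3^(3 + 1) + 3^3 = 108; 108−1 = 107
i=1: 107 = 3^(3 + 1) + 2·3^2 + 2·3 + 2 (b=3); 3→4: 4^(4 + 1) + 2·4^2 + 2·4 + 2 = 1066; 1066−1 = 1065
i=2: 1065 = 4^(4 + 1) + 2·4^2 + 2·4 + 1 (b=4); 4→5: 5^(5 + 1) + 2·5^2 + 2·5 + 1 = 15686; 15686−1 = 15685
i=3: 15685 = 5^(5 + 1) + 2·5^2 + 2·5 (b=5); 5→6: 6^(6 + 1) + 2·6^2 + 2·6 = 280020; 280020−1 = 280019
i=4: 280019 = 6^(6 + 1) + 2·6^2 + 6 + 5 (b=6); 6→7: 7^(7 + 1) + 2·7^2 + 7 + 5 = 5764911; 5764911−1 = 5764910
i=5: 5764910 = 7^(7 + 1) + 2·7^2 + 7 + 4 (b=7); 7→8: 8^(8 + 1) + 2·8^2 + 8 + 4 = 134217868; 134217868−1 = 134217867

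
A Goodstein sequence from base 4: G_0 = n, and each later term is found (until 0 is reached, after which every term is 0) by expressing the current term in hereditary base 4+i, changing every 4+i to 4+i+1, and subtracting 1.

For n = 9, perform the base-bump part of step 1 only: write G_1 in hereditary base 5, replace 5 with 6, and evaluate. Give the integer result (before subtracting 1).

9 —HB4→ 2·4 + 1 —bump→ 2·5 + 1 = 11 —(−1)→ 10
10 —HB5→ 2·5 —bump→ 2·6 = 12 —(−1)→ 11

12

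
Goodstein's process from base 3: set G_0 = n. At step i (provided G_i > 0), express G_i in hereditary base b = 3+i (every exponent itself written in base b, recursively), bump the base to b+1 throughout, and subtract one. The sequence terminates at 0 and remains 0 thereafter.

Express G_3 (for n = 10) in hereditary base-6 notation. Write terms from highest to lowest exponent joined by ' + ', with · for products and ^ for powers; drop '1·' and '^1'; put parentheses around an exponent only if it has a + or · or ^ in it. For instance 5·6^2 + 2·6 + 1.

step 0: 10 = 3^2 + 1; sub 4 for 3: 4^2 + 1; = 17; G_1 = 17−1 = 16
step 1: 16 = 4^2; sub 5 for 4: 5^2; = 25; G_2 = 25−1 = 24
step 2: 24 = 4·5 + 4; sub 6 for 5: 4·6 + 4; = 28; G_3 = 28−1 = 27
step 3: 27 = 4·6 + 3; sub 7 for 6: 4·7 + 3; = 31; G_4 = 31−1 = 30

4·6 + 3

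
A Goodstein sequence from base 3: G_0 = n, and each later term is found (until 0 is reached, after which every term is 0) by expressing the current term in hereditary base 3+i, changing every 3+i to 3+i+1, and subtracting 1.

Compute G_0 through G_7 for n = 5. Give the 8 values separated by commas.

i=0: 5 = 3 + 2 (b=3); 3→4: 4 + 2 = 6; 6−1 = 5
i=1: 5 = 4 + 1 (b=4); 4→5: 5 + 1 = 6; 6−1 = 5
i=2: 5 = 5 (b=5); 5→6: 6 = 6; 6−1 = 5
i=3: 5 = 5 (b=6); 6→7: 5 = 5; 5−1 = 4
i=4: 4 = 4 (b=7); 7→8: 4 = 4; 4−1 = 3
i=5: 3 = 3 (b=8); 8→9: 3 = 3; 3−1 = 2
i=6: 2 = 2 (b=9); 9→10: 2 = 2; 2−1 = 1

5, 5, 5, 5, 4, 3, 2, 1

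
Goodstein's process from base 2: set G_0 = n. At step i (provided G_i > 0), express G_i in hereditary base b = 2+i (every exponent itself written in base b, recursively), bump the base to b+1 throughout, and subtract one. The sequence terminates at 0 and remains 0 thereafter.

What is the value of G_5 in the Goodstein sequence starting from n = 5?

(0) 5|_2 = 2^2 + 1 ↦ 3^3 + 1|_3 = 28 ⇒ 27
(1) 27|_3 = 3^3 ↦ 4^4|_4 = 256 ⇒ 255
(2) 255|_4 = 3·4^3 + 3·4^2 + 3·4 + 3 ↦ 3·5^3 + 3·5^2 + 3·5 + 3|_5 = 468 ⇒ 467
(3) 467|_5 = 3·5^3 + 3·5^2 + 3·5 + 2 ↦ 3·6^3 + 3·6^2 + 3·6 + 2|_6 = 776 ⇒ 775
(4) 775|_6 = 3·6^3 + 3·6^2 + 3·6 + 1 ↦ 3·7^3 + 3·7^2 + 3·7 + 1|_7 = 1198 ⇒ 1197
(5) 1197|_7 = 3·7^3 + 3·7^2 + 3·7 ↦ 3·8^3 + 3·8^2 + 3·8|_8 = 1752 ⇒ 1751

1197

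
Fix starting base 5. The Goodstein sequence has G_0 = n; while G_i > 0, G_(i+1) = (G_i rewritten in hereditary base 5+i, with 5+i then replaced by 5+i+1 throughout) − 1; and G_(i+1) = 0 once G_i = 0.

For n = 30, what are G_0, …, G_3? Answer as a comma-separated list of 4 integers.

(0) 30|_5 = 5^2 + 5 ↦ 6^2 + 6|_6 = 42 ⇒ 41
(1) 41|_6 = 6^2 + 5 ↦ 7^2 + 5|_7 = 54 ⇒ 53
(2) 53|_7 = 7^2 + 4 ↦ 8^2 + 4|_8 = 68 ⇒ 67

30, 41, 53, 67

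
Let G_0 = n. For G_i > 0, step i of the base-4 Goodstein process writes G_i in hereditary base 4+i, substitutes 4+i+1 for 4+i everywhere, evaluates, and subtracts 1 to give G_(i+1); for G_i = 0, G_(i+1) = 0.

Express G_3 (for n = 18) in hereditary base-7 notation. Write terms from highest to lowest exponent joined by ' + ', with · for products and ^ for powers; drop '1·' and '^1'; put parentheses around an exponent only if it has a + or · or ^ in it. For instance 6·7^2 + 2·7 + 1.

6·7 + 6

(0) 18|_4 = 4^2 + 2 ↦ 5^2 + 2|_5 = 27 ⇒ 26
(1) 26|_5 = 5^2 + 1 ↦ 6^2 + 1|_6 = 37 ⇒ 36
(2) 36|_6 = 6^2 ↦ 7^2|_7 = 49 ⇒ 48
(3) 48|_7 = 6·7 + 6 ↦ 6·8 + 6|_8 = 54 ⇒ 53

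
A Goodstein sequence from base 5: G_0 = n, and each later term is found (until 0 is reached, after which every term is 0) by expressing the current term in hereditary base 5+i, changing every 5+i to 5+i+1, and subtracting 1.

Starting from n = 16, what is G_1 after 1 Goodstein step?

18

G_0 = 16. HB_5(16) = 3·5 + 1. Bump = 19. G_1 = 18.
G_1 = 18. HB_6(18) = 3·6. Bump = 21. G_2 = 20.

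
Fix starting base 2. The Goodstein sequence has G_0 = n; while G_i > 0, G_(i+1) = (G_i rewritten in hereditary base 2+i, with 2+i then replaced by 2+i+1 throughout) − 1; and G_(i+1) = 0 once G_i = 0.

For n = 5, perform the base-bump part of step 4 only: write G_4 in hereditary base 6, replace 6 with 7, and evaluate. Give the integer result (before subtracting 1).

1198

i=0: 5 = 2^2 + 1 (b=2); 2→3: 3^3 + 1 = 28; 28−1 = 27
i=1: 27 = 3^3 (b=3); 3→4: 4^4 = 256; 256−1 = 255
i=2: 255 = 3·4^3 + 3·4^2 + 3·4 + 3 (b=4); 4→5: 3·5^3 + 3·5^2 + 3·5 + 3 = 468; 468−1 = 467
i=3: 467 = 3·5^3 + 3·5^2 + 3·5 + 2 (b=5); 5→6: 3·6^3 + 3·6^2 + 3·6 + 2 = 776; 776−1 = 775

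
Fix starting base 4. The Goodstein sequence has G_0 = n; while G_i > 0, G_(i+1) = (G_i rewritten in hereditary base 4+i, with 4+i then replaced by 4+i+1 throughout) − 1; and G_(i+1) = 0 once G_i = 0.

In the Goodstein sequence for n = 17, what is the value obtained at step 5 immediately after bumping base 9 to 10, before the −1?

52

(0) 17|_4 = 4^2 + 1 ↦ 5^2 + 1|_5 = 26 ⇒ 25
(1) 25|_5 = 5^2 ↦ 6^2|_6 = 36 ⇒ 35
(2) 35|_6 = 5·6 + 5 ↦ 5·7 + 5|_7 = 40 ⇒ 39
(3) 39|_7 = 5·7 + 4 ↦ 5·8 + 4|_8 = 44 ⇒ 43
(4) 43|_8 = 5·8 + 3 ↦ 5·9 + 3|_9 = 48 ⇒ 47
(5) 47|_9 = 5·9 + 2 ↦ 5·10 + 2|_10 = 52 ⇒ 51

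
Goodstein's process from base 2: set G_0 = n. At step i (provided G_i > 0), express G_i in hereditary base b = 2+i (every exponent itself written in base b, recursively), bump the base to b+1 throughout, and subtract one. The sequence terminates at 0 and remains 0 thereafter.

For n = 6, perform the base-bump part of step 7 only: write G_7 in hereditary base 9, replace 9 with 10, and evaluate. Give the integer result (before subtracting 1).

G_0=6  [base 2] 2^2 + 2  →[2↦3]→  3^3 + 3 = 30  −1 ⇒ G_1=29
G_1=29  [base 3] 3^3 + 2  →[3↦4]→  4^4 + 2 = 258  −1 ⇒ G_2=257
G_2=257  [base 4] 4^4 + 1  →[4↦5]→  5^5 + 1 = 3126  −1 ⇒ G_3=3125
G_3=3125  [base 5] 5^5  →[5↦6]→  6^6 = 46656  −1 ⇒ G_4=46655
G_4=46655  [base 6] 5·6^5 + 5·6^4 + 5·6^3 + 5·6^2 + 5·6 + 5  →[6↦7]→  5·7^5 + 5·7^4 + 5·7^3 + 5·7^2 + 5·7 + 5 = 98040  −1 ⇒ G_5=98039
G_5=98039  [base 7] 5·7^5 + 5·7^4 + 5·7^3 + 5·7^2 + 5·7 + 4  →[7↦8]→  5·8^5 + 5·8^4 + 5·8^3 + 5·8^2 + 5·8 + 4 = 187244  −1 ⇒ G_6=187243
G_6=187243  [base 8] 5·8^5 + 5·8^4 + 5·8^3 + 5·8^2 + 5·8 + 3  →[8↦9]→  5·9^5 + 5·9^4 + 5·9^3 + 5·9^2 + 5·9 + 3 = 332148  −1 ⇒ G_7=332147
G_7=332147  [base 9] 5·9^5 + 5·9^4 + 5·9^3 + 5·9^2 + 5·9 + 2  →[9↦10]→  5·10^5 + 5·10^4 + 5·10^3 + 5·10^2 + 5·10 + 2 = 555552  −1 ⇒ G_8=555551

555552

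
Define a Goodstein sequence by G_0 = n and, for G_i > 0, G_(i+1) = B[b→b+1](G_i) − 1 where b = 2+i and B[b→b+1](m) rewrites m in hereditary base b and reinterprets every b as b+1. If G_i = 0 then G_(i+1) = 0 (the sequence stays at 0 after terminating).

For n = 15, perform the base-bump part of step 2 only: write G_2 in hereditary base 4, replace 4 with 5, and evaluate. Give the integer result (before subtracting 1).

15 —HB2→ 2^(2 + 1) + 2^2 + 2 + 1 —bump→ 3^(3 + 1) + 3^3 + 3 + 1 = 112 —(−1)→ 111
111 —HB3→ 3^(3 + 1) + 3^3 + 3 —bump→ 4^(4 + 1) + 4^4 + 4 = 1284 —(−1)→ 1283

18753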